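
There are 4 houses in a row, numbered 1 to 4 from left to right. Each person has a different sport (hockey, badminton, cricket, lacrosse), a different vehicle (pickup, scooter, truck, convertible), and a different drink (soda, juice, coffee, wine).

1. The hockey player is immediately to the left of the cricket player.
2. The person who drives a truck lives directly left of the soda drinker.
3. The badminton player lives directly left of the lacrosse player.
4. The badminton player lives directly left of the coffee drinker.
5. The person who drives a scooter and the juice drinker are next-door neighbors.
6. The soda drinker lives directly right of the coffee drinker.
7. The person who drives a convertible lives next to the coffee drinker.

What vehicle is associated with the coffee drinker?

truck

That leaves cricket as the sport for house 4.
From clue 1, the hockey player must be in house 3.
The only sport still possible for house 1 is badminton.
House 2 sport: only lacrosse fits.
By clue 4, the coffee drinker is in house 2.
From clue 6, the soda drinker must be in house 3.
Clue 2: the person who drives a truck is in house 2.
House 4 vehicle: only pickup fits.
By clue 5, the juice drinker is in house 4.
House 1's vehicle must be convertible (nothing else left).
The only vehicle still possible for house 3 is scooter.
House 1 drink: only wine fits.
So: house 1 = badminton/convertible/wine, house 2 = lacrosse/truck/coffee, house 3 = hockey/scooter/soda, house 4 = cricket/pickup/juice.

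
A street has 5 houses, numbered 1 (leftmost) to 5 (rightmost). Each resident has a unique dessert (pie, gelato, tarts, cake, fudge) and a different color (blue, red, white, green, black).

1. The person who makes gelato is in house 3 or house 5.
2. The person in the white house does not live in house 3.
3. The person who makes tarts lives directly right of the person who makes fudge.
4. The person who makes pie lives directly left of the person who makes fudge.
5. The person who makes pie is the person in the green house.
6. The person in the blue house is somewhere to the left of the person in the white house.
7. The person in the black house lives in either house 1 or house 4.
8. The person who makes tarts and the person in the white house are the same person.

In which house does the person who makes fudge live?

So house 1 gets cake for dessert.
House 2's dessert must be pie (nothing else left).
The person who makes fudge is in house 3 (clue 4).
Clue 5: the person in the green house is in house 2.
House 4's dessert must be tarts (nothing else left).
House 5 dessert: only gelato fits.
By clue 8, the person in the white house is in house 4.
House 1 color: only black fits.
The only color still possible for house 5 is red.
That leaves blue as the color for house 3.
So: house 1 = cake/black, house 2 = pie/green, house 3 = fudge/blue, house 4 = tarts/white, house 5 = gelato/red.

3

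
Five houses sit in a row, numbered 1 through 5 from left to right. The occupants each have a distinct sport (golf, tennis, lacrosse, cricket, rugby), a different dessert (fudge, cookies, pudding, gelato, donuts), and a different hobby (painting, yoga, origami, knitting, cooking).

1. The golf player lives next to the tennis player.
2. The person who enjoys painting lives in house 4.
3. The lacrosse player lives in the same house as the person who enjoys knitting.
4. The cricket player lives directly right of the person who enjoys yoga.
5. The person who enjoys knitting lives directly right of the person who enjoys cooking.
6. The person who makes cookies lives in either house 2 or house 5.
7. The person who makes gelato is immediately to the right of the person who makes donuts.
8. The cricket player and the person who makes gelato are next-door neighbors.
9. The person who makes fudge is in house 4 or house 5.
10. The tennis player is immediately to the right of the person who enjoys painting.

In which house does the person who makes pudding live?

1

The person who enjoys painting is in house 4 (clue 2).
The tennis player is in house 5 (clue 10).
From clue 1, the golf player must be in house 4.
So house 1 gets rugby for sport.
So house 5 gets origami for hobby.
House 3's hobby must be knitting (nothing else left).
By clue 3, the lacrosse player is in house 3.
The person who enjoys cooking is in house 2 (clue 5).
The only sport still possible for house 2 is cricket.
House 1's hobby must be yoga (nothing else left).
By clue 8, the person who makes gelato is in house 3.
Clue 7 places the person who makes donuts in house 2.
So house 1 gets pudding for dessert.
The only dessert still possible for house 4 is fudge.
That leaves cookies as the dessert for house 5.
So: house 1 = rugby/pudding/yoga, house 2 = cricket/donuts/cooking, house 3 = lacrosse/gelato/knitting, house 4 = golf/fudge/painting, house 5 = tennis/cookies/origami.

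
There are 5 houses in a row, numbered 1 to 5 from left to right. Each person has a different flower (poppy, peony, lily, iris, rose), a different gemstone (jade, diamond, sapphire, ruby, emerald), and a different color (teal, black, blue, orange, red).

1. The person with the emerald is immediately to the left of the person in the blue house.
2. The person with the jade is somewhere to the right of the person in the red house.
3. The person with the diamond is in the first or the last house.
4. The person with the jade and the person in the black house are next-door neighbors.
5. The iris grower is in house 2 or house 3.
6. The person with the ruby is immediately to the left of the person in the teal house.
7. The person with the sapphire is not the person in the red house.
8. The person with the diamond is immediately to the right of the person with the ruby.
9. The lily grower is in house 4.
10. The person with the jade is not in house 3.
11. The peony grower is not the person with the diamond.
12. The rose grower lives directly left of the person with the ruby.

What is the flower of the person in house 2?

iris

Clue 8 places the person with the diamond in house 5.
By clue 8, the person with the ruby is in house 4.
Clue 9: the lily grower is in house 4.
By clue 12, the rose grower is in house 3.
That leaves poppy as the flower for house 5.
The person in the red house is in house 1 (clue 2).
By clue 6, the person in the teal house is in house 5.
That leaves peony as the flower for house 1.
So house 2 gets iris for flower.
House 1 gemstone: only emerald fits.
So house 2 gets jade for gemstone.
The only gemstone still possible for house 3 is sapphire.
Clue 1: the person in the blue house is in house 2.
That leaves black as the color for house 3.
House 4's color must be orange (nothing else left).
So: house 1 = peony/emerald/red, house 2 = iris/jade/blue, house 3 = rose/sapphire/black, house 4 = lily/ruby/orange, house 5 = poppy/diamond/teal.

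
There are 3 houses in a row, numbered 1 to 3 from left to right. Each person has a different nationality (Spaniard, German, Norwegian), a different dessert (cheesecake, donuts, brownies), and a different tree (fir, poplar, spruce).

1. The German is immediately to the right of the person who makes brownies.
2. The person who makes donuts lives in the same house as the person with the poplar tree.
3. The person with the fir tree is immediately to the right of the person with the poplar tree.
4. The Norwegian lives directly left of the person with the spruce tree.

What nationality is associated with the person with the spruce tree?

German

House 1's tree must be poplar (nothing else left).
By clue 2, the person who makes donuts is in house 1.
From clue 3, the person with the fir tree must be in house 2.
House 2 dessert: only brownies fits.
That leaves cheesecake as the dessert for house 3.
The only tree still possible for house 3 is spruce.
Clue 1: the German is in house 3.
The Norwegian is in house 2 (clue 4).
The only nationality still possible for house 1 is Spaniard.
So: house 1 = Spaniard/donuts/poplar, house 2 = Norwegian/brownies/fir, house 3 = German/cheesecake/spruce.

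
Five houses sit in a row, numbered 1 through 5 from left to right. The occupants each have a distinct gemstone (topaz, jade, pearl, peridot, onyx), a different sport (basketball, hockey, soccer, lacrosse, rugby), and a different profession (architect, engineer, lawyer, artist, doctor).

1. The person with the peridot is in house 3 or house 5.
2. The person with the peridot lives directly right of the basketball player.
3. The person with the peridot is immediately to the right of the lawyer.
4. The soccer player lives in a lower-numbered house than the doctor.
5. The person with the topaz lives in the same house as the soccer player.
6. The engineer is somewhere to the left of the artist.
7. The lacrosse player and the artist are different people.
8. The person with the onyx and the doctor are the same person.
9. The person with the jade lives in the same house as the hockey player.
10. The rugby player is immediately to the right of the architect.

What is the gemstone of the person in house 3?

The person with the peridot is narrowed to house 3 or 5; consider each.
Placing it in house 5 leads to a contradiction, so it's in house 3.
From clue 2, the basketball player must be in house 2.
The lawyer is in house 2 (clue 3).
House 2 gemstone: only pearl fits.
House 3's sport must be lacrosse (nothing else left).
The only profession still possible for house 1 is engineer.
That leaves architect as the profession for house 3.
Clue 10 places the rugby player in house 4.
House 5 sport: only hockey fits.
By clue 5, the person with the topaz is in house 1.
Clue 9 places the person with the jade in house 5.
House 4 gemstone: only onyx fits.
House 1 sport: only soccer fits.
Clue 8 places the doctor in house 4.
So house 5 gets artist for profession.
So: house 1 = topaz/soccer/engineer, house 2 = pearl/basketball/lawyer, house 3 = peridot/lacrosse/architect, house 4 = onyx/rugby/doctor, house 5 = jade/hockey/artist.

peridot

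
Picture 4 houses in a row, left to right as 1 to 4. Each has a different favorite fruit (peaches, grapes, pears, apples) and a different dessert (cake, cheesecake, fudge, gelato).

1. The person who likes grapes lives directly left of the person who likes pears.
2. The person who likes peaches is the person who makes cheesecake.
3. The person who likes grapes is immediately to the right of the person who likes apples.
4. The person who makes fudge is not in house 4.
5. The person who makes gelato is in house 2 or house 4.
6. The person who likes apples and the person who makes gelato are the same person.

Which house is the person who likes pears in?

4

Clue 6 places the person who likes apples in house 2.
From clue 6, the person who makes gelato must be in house 2.
House 1 favorite fruit: only peaches fits.
That leaves pears as the favorite fruit for house 4.
From clue 2, the person who makes cheesecake must be in house 1.
That leaves grapes as the favorite fruit for house 3.
The only dessert still possible for house 3 is fudge.
House 4's dessert must be cake (nothing else left).
So: house 1 = peaches/cheesecake, house 2 = apples/gelato, house 3 = grapes/fudge, house 4 = pears/cake.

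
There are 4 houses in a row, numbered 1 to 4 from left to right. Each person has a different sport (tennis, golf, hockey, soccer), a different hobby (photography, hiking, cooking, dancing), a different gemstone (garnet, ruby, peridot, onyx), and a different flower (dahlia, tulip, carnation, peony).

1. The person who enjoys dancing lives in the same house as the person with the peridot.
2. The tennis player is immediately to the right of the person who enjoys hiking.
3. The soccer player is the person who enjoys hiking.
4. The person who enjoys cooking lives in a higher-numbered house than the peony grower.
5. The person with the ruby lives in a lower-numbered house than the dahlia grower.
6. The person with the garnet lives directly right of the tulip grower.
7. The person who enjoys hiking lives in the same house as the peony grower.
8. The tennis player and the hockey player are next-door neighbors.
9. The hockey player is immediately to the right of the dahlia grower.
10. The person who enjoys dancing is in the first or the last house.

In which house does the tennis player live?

House 4's flower must be carnation (nothing else left).
The hockey player is narrowed to house 3 or 4; consider each.
Placing it in house 3 leads to a contradiction, so it's in house 4.
Clue 8 places the tennis player in house 3.
From clue 9, the dahlia grower must be in house 3.
From clue 2, the person who enjoys hiking must be in house 2.
From clue 3, the soccer player must be in house 2.
Clue 7 places the peony grower in house 2.
That leaves golf as the sport for house 1.
House 1's flower must be tulip (nothing else left).
Clue 6: the person with the garnet is in house 2.
House 1 gemstone: only ruby fits.
House 3's gemstone must be onyx (nothing else left).
House 4's gemstone must be peridot (nothing else left).
Clue 1: the person who enjoys dancing is in house 4.
That leaves photography as the hobby for house 1.
The only hobby still possible for house 3 is cooking.
So: house 1 = golf/photography/ruby/tulip, house 2 = soccer/hiking/garnet/peony, house 3 = tennis/cooking/onyx/dahlia, house 4 = hockey/dancing/peridot/carnation.

3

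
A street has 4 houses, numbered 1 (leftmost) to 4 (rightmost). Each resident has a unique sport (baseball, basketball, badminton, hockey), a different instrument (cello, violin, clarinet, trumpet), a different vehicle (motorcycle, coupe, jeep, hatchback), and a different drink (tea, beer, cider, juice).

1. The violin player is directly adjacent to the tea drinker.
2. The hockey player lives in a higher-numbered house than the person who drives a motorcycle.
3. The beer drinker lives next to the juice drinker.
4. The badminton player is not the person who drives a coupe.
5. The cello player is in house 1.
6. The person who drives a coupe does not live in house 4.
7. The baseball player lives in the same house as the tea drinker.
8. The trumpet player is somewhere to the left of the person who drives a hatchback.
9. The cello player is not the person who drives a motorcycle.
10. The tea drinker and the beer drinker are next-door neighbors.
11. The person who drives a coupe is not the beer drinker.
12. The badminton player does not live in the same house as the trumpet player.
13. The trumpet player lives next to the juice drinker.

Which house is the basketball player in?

2

Clue 5: the cello player is in house 1.
The hockey player is narrowed to house 3 or 4; consider each.
Placing it in house 3 leads to a contradiction, so it's in house 4.
The trumpet player is narrowed to house 2 or 3; consider each.
Placing it in house 3 leads to a contradiction, so it's in house 2.
Clue 10: the tea drinker is in house 3.
House 1 drink: only juice fits.
From clue 1, the violin player must be in house 4.
By clue 3, the beer drinker is in house 2.
Clue 7 places the baseball player in house 3.
House 1 sport: only badminton fits.
So house 2 gets basketball for sport.
The only instrument still possible for house 3 is clarinet.
So house 4 gets cider for drink.
Clue 4 places the person who drives a coupe in house 3.
That leaves jeep as the vehicle for house 1.
The only vehicle still possible for house 2 is motorcycle.
House 4 vehicle: only hatchback fits.
So: house 1 = badminton/cello/jeep/juice, house 2 = basketball/trumpet/motorcycle/beer, house 3 = baseball/clarinet/coupe/tea, house 4 = hockey/violin/hatchback/cider.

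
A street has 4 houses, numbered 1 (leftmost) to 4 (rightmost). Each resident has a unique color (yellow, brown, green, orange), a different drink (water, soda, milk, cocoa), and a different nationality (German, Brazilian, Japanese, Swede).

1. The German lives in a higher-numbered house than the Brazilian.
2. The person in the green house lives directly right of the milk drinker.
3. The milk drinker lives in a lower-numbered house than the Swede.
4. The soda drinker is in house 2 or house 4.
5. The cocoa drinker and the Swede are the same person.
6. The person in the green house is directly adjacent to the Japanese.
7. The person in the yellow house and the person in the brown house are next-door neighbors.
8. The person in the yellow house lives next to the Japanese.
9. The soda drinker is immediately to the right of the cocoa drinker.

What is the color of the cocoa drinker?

By clue 9, the soda drinker is in house 4.
By clue 9, the cocoa drinker is in house 3.
Clue 5: the Swede is in house 3.
The person in the green house is narrowed to house 2 or 3; consider each.
Placing it in house 2 leads to a contradiction, so it's in house 3.
The milk drinker is in house 2 (clue 2).
House 1 drink: only water fits.
The only nationality still possible for house 1 is Brazilian.
By clue 7, the person in the brown house is in house 2.
By clue 8, the Japanese is in house 2.
The only color still possible for house 1 is yellow.
The only color still possible for house 4 is orange.
That leaves German as the nationality for house 4.
So: house 1 = yellow/water/Brazilian, house 2 = brown/milk/Japanese, house 3 = green/cocoa/Swede, house 4 = orange/soda/German.

green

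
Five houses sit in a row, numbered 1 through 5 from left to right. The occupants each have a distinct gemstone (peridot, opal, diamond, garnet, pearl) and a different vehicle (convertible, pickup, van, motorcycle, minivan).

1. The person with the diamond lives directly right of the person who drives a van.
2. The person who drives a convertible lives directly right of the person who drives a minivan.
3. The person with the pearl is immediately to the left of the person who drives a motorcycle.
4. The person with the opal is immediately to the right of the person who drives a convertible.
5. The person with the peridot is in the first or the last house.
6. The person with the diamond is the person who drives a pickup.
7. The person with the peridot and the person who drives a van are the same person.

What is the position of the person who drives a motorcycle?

5

From clue 7, the person with the peridot must be in house 1.
Clue 7: the person who drives a van is in house 1.
Clue 1 places the person with the diamond in house 2.
Clue 6 places the person who drives a pickup in house 2.
That leaves minivan as the vehicle for house 3.
House 5's vehicle must be motorcycle (nothing else left).
Clue 3: the person with the pearl is in house 4.
Clue 4: the person with the opal is in house 5.
House 3's gemstone must be garnet (nothing else left).
House 4's vehicle must be convertible (nothing else left).
So: house 1 = peridot/van, house 2 = diamond/pickup, house 3 = garnet/minivan, house 4 = pearl/convertible, house 5 = opal/motorcycle.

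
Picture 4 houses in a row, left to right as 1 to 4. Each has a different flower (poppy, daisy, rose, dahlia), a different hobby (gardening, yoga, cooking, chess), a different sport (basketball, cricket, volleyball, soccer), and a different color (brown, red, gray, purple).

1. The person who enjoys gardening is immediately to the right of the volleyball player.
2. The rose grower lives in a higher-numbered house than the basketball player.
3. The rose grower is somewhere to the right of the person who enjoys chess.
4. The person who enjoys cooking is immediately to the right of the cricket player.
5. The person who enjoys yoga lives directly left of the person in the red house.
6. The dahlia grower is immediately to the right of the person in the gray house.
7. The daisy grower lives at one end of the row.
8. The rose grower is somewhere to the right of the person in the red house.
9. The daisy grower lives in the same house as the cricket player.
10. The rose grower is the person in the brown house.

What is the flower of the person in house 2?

dahlia

Clue 9: the daisy grower is in house 1.
The cricket player is in house 1 (clue 9).
The only sport still possible for house 4 is soccer.
Clue 4 places the person who enjoys cooking in house 2.
House 4 hobby: only gardening fits.
From clue 1, the volleyball player must be in house 3.
From clue 5, the person in the red house must be in house 2.
That leaves yoga as the hobby for house 1.
That leaves chess as the hobby for house 3.
House 2 sport: only basketball fits.
Clue 3 places the rose grower in house 4.
By clue 10, the person in the brown house is in house 4.
House 2 flower: only dahlia fits.
The only flower still possible for house 3 is poppy.
Clue 6: the person in the gray house is in house 1.
House 3's color must be purple (nothing else left).
So: house 1 = daisy/yoga/cricket/gray, house 2 = dahlia/cooking/basketball/red, house 3 = poppy/chess/volleyball/purple, house 4 = rose/gardening/soccer/brown.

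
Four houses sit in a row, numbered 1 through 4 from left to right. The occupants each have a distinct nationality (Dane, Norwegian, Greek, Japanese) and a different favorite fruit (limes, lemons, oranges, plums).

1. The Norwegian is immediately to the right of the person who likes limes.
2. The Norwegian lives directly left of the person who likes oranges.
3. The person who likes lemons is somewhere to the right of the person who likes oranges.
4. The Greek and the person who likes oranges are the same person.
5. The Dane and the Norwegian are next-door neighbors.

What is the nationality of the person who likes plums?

Norwegian

Clue 3: the person who likes lemons is in house 4.
By clue 3, the person who likes oranges is in house 3.
The Greek is in house 3 (clue 4).
Clue 1 places the person who likes limes in house 1.
By clue 5, the Dane is in house 1.
That leaves Norwegian as the nationality for house 2.
So house 4 gets Japanese for nationality.
House 2 favorite fruit: only plums fits.
So: house 1 = Dane/limes, house 2 = Norwegian/plums, house 3 = Greek/oranges, house 4 = Japanese/lemons.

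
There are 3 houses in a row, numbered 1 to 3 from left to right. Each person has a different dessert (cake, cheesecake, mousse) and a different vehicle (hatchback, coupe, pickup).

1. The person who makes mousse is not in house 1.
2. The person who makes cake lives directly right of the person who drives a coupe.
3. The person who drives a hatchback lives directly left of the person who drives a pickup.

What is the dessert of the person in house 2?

cake

The only dessert still possible for house 1 is cheesecake.
House 3's vehicle must be pickup (nothing else left).
The person who drives a hatchback is in house 2 (clue 3).
So house 1 gets coupe for vehicle.
Clue 2 places the person who makes cake in house 2.
So house 3 gets mousse for dessert.
So: house 1 = cheesecake/coupe, house 2 = cake/hatchback, house 3 = mousse/pickup.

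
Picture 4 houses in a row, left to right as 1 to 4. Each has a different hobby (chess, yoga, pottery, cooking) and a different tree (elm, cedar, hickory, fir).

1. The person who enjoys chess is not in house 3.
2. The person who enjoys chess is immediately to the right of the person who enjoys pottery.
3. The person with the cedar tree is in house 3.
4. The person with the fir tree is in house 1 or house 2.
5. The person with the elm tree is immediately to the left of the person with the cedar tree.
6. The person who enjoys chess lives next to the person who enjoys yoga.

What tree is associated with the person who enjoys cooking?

hickory

By clue 3, the person with the cedar tree is in house 3.
The person with the elm tree is in house 2 (clue 5).
House 1's tree must be fir (nothing else left).
That leaves hickory as the tree for house 4.
The person who enjoys chess is narrowed to house 2 or 4; consider each.
Placing it in house 4 leads to a contradiction, so it's in house 2.
By clue 2, the person who enjoys pottery is in house 1.
House 4 hobby: only cooking fits.
The only hobby still possible for house 3 is yoga.
So: house 1 = pottery/fir, house 2 = chess/elm, house 3 = yoga/cedar, house 4 = cooking/hickory.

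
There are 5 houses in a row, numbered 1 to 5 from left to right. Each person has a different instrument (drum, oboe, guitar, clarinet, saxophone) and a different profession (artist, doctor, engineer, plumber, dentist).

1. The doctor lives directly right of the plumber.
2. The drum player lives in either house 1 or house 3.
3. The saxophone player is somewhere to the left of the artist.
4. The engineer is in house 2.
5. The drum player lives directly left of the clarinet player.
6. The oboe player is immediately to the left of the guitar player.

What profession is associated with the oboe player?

Clue 4 places the engineer in house 2.
House 5 instrument: only guitar fits.
By clue 6, the oboe player is in house 4.
The only instrument still possible for house 2 is clarinet.
House 1 profession: only dentist fits.
The drum player is in house 1 (clue 5).
So house 3 gets saxophone for instrument.
So house 3 gets plumber for profession.
The doctor is in house 4 (clue 1).
So house 5 gets artist for profession.
So: house 1 = drum/dentist, house 2 = clarinet/engineer, house 3 = saxophone/plumber, house 4 = oboe/doctor, house 5 = guitar/artist.

doctor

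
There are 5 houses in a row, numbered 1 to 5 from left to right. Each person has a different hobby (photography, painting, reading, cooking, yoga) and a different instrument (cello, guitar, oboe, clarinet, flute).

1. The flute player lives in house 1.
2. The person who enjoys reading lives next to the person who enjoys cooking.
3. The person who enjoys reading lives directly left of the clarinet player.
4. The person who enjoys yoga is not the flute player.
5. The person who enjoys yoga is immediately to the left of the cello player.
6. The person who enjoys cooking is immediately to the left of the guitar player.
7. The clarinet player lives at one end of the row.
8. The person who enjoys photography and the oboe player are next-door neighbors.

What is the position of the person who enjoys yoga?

2

Clue 1 places the flute player in house 1.
Clue 7 places the clarinet player in house 5.
Clue 3: the person who enjoys reading is in house 4.
By clue 2, the person who enjoys cooking is in house 3.
By clue 6, the guitar player is in house 4.
House 2 hobby: only yoga fits.
House 2 instrument: only oboe fits.
That leaves cello as the instrument for house 3.
Clue 8: the person who enjoys photography is in house 1.
That leaves painting as the hobby for house 5.
So: house 1 = photography/flute, house 2 = yoga/oboe, house 3 = cooking/cello, house 4 = reading/guitar, house 5 = painting/clarinet.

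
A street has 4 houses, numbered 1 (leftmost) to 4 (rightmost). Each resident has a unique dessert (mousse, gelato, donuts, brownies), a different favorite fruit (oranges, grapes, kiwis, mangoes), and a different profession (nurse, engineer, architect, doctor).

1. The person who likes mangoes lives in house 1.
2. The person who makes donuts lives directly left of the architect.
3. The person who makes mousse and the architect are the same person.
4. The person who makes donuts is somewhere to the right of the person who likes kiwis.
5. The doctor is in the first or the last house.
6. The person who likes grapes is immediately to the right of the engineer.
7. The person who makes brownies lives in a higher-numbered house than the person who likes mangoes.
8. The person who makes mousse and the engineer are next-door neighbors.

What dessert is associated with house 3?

Clue 1: the person who likes mangoes is in house 1.
So house 1 gets gelato for dessert.
Clue 4: the person who makes donuts is in house 3.
That leaves brownies as the dessert for house 2.
That leaves mousse as the dessert for house 4.
House 2's favorite fruit must be kiwis (nothing else left).
The architect is in house 4 (clue 2).
By clue 8, the engineer is in house 3.
The only profession still possible for house 1 is doctor.
The only profession still possible for house 2 is nurse.
By clue 6, the person who likes grapes is in house 4.
House 3's favorite fruit must be oranges (nothing else left).
So: house 1 = gelato/mangoes/doctor, house 2 = brownies/kiwis/nurse, house 3 = donuts/oranges/engineer, house 4 = mousse/grapes/architect.

donuts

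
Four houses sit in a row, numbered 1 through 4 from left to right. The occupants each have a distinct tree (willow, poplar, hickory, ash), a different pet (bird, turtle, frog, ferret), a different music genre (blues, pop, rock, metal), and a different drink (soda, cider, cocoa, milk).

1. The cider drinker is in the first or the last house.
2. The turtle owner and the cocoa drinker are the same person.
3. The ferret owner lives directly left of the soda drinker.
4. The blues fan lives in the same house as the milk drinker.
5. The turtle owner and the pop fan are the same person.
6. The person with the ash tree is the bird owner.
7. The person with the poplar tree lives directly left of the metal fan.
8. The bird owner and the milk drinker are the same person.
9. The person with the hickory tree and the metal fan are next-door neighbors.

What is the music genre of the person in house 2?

metal

The cider drinker is narrowed to house 1 or 4; consider each.
Placing it in house 4 leads to a contradiction, so it's in house 1.
House 1 music genre: only rock fits.
The person with the ash tree is narrowed to house 2 or 3 or 4; consider each.
Placing it in house 2 and house 3 leads to a contradiction, so it's in house 4.
Clue 6 places the bird owner in house 4.
By clue 8, the milk drinker is in house 4.
Clue 4: the blues fan is in house 4.
The person with the poplar tree is narrowed to house 1 or 2; consider each.
Placing it in house 2 leads to a contradiction, so it's in house 1.
From clue 7, the metal fan must be in house 2.
The only tree still possible for house 2 is willow.
House 3's tree must be hickory (nothing else left).
The only music genre still possible for house 3 is pop.
By clue 5, the turtle owner is in house 3.
Clue 2 places the cocoa drinker in house 3.
House 2's drink must be soda (nothing else left).
Clue 3 places the ferret owner in house 1.
House 2 pet: only frog fits.
So: house 1 = poplar/ferret/rock/cider, house 2 = willow/frog/metal/soda, house 3 = hickory/turtle/pop/cocoa, house 4 = ash/bird/blues/milk.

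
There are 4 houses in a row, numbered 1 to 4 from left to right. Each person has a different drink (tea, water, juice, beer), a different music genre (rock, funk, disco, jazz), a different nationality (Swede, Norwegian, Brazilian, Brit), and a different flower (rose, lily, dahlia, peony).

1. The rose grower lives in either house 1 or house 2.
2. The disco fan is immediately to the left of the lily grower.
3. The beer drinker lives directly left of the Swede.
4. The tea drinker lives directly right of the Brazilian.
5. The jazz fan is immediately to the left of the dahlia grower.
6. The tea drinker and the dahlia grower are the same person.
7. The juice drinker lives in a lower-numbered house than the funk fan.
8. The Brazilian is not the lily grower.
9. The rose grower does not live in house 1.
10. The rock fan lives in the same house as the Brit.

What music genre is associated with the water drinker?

funk

Clue 9: the rose grower is in house 2.
House 1's flower must be peony (nothing else left).
That leaves rock as the music genre for house 1.
That leaves funk as the music genre for house 4.
From clue 10, the Brit must be in house 1.
The tea drinker is narrowed to house 3 or 4; consider each.
Placing it in house 4 leads to a contradiction, so it's in house 3.
By clue 4, the Brazilian is in house 2.
By clue 6, the dahlia grower is in house 3.
House 4's drink must be water (nothing else left).
That leaves lily as the flower for house 4.
Clue 2: the disco fan is in house 3.
By clue 3, the beer drinker is in house 2.
Clue 3 places the Swede in house 3.
By clue 5, the jazz fan is in house 2.
The only drink still possible for house 1 is juice.
House 4's nationality must be Norwegian (nothing else left).
So: house 1 = juice/rock/Brit/peony, house 2 = beer/jazz/Brazilian/rose, house 3 = tea/disco/Swede/dahlia, house 4 = water/funk/Norwegian/lily.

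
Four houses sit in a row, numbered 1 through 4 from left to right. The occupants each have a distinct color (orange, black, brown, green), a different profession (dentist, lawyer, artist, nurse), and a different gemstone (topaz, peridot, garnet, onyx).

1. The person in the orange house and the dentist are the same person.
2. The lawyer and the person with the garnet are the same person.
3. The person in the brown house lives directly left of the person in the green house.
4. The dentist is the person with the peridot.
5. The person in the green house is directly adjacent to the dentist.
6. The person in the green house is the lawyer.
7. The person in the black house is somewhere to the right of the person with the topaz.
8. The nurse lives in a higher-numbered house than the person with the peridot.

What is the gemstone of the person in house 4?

The person in the black house is narrowed to house 2 or 3 or 4; consider each.
Placing it in house 2 and house 3 leads to a contradiction, so it's in house 4.
That leaves onyx as the gemstone for house 4.
The person in the brown house is narrowed to house 1 or 2; consider each.
Placing it in house 2 leads to a contradiction, so it's in house 1.
The person in the green house is in house 2 (clue 3).
From clue 6, the lawyer must be in house 2.
House 3 color: only orange fits.
The dentist is in house 3 (clue 1).
Clue 2 places the person with the garnet in house 2.
The person with the peridot is in house 3 (clue 4).
Clue 8 places the nurse in house 4.
House 1's profession must be artist (nothing else left).
So house 1 gets topaz for gemstone.
So: house 1 = brown/artist/topaz, house 2 = green/lawyer/garnet, house 3 = orange/dentist/peridot, house 4 = black/nurse/onyx.

onyx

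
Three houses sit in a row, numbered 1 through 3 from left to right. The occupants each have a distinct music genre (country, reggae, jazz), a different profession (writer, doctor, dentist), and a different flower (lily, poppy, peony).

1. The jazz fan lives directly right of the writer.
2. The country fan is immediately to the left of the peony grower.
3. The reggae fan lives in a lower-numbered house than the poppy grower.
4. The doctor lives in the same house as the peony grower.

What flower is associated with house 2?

poppy

House 3's music genre must be jazz (nothing else left).
House 1's flower must be lily (nothing else left).
Clue 1: the writer is in house 2.
The only profession still possible for house 1 is dentist.
So house 3 gets doctor for profession.
By clue 4, the peony grower is in house 3.
House 2 flower: only poppy fits.
Clue 2 places the country fan in house 2.
The reggae fan is in house 1 (clue 3).
So: house 1 = reggae/dentist/lily, house 2 = country/writer/poppy, house 3 = jazz/doctor/peony.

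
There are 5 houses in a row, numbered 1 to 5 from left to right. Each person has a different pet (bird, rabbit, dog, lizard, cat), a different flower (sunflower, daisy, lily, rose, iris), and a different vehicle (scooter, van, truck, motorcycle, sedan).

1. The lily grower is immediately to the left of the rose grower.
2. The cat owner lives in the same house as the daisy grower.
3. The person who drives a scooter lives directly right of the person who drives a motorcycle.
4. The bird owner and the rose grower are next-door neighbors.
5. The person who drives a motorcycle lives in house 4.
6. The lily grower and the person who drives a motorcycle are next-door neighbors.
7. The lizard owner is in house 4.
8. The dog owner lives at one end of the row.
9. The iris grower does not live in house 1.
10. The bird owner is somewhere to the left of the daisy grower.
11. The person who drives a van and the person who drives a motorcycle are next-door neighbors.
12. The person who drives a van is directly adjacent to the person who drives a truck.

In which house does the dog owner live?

The person who drives a motorcycle is in house 4 (clue 5).
The lily grower is in house 3 (clue 6).
By clue 7, the lizard owner is in house 4.
That leaves sunflower as the flower for house 1.
House 1 vehicle: only sedan fits.
By clue 1, the rose grower is in house 4.
By clue 3, the person who drives a scooter is in house 5.
From clue 4, the bird owner must be in house 3.
The daisy grower is in house 5 (clue 10).
Clue 12 places the person who drives a van in house 3.
That leaves iris as the flower for house 2.
House 2 vehicle: only truck fits.
The cat owner is in house 5 (clue 2).
House 2 pet: only rabbit fits.
House 1 pet: only dog fits.
So: house 1 = dog/sunflower/sedan, house 2 = rabbit/iris/truck, house 3 = bird/lily/van, house 4 = lizard/rose/motorcycle, house 5 = cat/daisy/scooter.

1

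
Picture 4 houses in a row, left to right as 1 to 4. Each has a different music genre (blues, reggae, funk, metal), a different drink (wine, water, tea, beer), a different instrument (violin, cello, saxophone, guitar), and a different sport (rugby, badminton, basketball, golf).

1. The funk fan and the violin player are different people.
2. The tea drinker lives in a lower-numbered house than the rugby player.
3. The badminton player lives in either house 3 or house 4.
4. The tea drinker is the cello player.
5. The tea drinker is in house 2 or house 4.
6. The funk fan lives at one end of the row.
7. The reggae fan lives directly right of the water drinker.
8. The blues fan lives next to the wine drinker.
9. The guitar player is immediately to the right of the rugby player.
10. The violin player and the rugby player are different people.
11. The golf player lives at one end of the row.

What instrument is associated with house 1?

violin

Clue 5: the tea drinker is in house 2.
The rugby player is in house 3 (clue 2).
The cello player is in house 2 (clue 4).
Clue 9: the guitar player is in house 4.
That leaves saxophone as the instrument for house 3.
House 1 sport: only golf fits.
House 2's sport must be basketball (nothing else left).
House 4's sport must be badminton (nothing else left).
Clue 1 places the funk fan in house 4.
House 1 music genre: only metal fits.
The only music genre still possible for house 3 is blues.
That leaves violin as the instrument for house 1.
By clue 7, the water drinker is in house 1.
The wine drinker is in house 4 (clue 8).
House 2's music genre must be reggae (nothing else left).
That leaves beer as the drink for house 3.
So: house 1 = metal/water/violin/golf, house 2 = reggae/tea/cello/basketball, house 3 = blues/beer/saxophone/rugby, house 4 = funk/wine/guitar/badminton.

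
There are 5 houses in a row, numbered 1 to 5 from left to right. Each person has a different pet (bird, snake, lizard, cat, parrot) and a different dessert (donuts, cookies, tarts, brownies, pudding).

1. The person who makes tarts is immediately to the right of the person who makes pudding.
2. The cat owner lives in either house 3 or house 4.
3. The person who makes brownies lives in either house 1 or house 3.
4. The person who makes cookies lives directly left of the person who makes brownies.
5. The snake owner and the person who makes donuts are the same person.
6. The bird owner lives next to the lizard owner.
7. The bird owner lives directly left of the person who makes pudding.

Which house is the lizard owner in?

From clue 4, the person who makes cookies must be in house 2.
Clue 4: the person who makes brownies is in house 3.
House 1's dessert must be donuts (nothing else left).
The only dessert still possible for house 4 is pudding.
So house 5 gets tarts for dessert.
From clue 5, the snake owner must be in house 1.
The bird owner is in house 3 (clue 7).
That leaves cat as the pet for house 4.
House 5 pet: only parrot fits.
So house 2 gets lizard for pet.
So: house 1 = snake/donuts, house 2 = lizard/cookies, house 3 = bird/brownies, house 4 = cat/pudding, house 5 = parrot/tarts.

2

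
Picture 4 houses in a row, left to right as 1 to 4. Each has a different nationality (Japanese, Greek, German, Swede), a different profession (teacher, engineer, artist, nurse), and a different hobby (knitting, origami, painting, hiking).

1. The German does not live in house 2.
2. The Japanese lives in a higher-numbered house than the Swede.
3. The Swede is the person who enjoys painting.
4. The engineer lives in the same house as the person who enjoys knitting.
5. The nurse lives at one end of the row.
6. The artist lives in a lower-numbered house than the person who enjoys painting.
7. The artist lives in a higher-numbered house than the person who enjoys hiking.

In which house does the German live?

The artist is in house 2 (clue 7).
From clue 7, the person who enjoys hiking must be in house 1.
The person who enjoys painting is in house 3 (clue 6).
House 2's hobby must be origami (nothing else left).
House 4 hobby: only knitting fits.
The Swede is in house 3 (clue 3).
From clue 4, the engineer must be in house 4.
So house 2 gets Greek for nationality.
That leaves nurse as the profession for house 1.
So house 3 gets teacher for profession.
House 1 nationality: only German fits.
The only nationality still possible for house 4 is Japanese.
So: house 1 = German/nurse/hiking, house 2 = Greek/artist/origami, house 3 = Swede/teacher/painting, house 4 = Japanese/engineer/knitting.

1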